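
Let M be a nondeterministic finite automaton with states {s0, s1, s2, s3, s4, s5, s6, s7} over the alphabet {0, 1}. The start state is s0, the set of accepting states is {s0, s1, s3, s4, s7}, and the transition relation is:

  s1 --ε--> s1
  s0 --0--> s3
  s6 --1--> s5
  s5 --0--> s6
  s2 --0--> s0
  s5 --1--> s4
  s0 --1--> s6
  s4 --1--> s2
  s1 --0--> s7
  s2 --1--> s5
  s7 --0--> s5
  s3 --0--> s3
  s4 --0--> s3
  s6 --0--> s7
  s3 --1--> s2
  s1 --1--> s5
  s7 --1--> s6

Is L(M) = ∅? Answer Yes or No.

The empty string ε is accepted: the run s0 ends in the accepting state s0.
Since at least one string is accepted, L(M) is not empty.

No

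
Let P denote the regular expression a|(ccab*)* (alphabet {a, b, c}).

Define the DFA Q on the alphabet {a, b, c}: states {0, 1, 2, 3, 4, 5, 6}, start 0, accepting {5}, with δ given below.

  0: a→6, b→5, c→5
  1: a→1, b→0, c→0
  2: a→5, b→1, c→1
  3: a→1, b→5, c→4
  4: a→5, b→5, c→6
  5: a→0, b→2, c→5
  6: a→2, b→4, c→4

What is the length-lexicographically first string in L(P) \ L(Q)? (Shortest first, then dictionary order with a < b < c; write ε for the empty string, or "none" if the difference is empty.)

ε

The empty string ε is accepted by P but not by Q.
Since ε is the unique shortest string, it is the required witness.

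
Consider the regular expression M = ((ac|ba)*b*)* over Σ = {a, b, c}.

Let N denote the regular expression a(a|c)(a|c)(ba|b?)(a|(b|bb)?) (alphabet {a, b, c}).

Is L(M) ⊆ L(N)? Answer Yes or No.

The empty string ε is in L(M) but not in L(N).
So L(M) ⊄ L(N).

No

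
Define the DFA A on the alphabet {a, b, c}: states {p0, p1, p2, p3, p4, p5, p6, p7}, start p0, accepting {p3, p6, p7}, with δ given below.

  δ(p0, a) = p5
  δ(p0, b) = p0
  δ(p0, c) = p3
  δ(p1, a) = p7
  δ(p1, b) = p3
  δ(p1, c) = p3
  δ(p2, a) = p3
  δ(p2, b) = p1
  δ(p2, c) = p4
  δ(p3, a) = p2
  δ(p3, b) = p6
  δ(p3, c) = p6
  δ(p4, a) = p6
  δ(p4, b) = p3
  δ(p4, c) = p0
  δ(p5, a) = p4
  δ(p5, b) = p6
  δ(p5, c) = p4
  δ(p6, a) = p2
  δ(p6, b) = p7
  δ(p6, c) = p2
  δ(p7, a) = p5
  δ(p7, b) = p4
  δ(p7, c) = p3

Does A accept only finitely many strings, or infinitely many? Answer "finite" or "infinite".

infinite

State p0 is reachable from the start and can reach an accepting state, and it lies on the cycle p0 → p0.
Traversing that cycle any number of times yields accepted strings of unbounded length, so the language is infinite.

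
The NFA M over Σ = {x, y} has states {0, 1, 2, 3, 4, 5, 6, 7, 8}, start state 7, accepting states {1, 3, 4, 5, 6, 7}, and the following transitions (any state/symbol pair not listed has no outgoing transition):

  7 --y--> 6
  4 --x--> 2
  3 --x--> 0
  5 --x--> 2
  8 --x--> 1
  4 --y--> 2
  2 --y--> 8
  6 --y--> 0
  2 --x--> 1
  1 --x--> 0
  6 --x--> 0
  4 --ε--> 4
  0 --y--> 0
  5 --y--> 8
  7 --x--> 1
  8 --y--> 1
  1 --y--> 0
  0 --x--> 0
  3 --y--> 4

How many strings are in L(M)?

3

The useful subgraph on states {1, 6, 7} is acyclic, so L(M) is finite; the longest accepting path visits 2 useful states, giving maximum string length 1.
Counting accepting paths from 7 by length: 1 of length 0, 2 of length 1. Total 3.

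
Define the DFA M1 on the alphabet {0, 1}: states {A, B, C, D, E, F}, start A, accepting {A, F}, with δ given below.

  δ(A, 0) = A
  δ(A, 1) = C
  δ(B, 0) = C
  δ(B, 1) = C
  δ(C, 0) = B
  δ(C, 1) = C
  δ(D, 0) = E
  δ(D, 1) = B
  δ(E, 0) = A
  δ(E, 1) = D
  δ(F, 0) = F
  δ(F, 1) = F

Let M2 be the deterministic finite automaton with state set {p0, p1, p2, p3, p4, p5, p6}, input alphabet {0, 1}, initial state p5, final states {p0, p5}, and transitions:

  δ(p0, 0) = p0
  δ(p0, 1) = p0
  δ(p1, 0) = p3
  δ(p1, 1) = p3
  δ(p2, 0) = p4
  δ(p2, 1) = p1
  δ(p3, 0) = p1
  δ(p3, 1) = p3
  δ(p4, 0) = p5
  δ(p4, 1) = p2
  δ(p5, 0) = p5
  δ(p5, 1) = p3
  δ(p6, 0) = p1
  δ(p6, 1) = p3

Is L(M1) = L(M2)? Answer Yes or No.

Exploring the product automaton M1 × M2 from the start pair (A, p5), following both machines on each input symbol, reaches 3 state pairs: (A, p5), (C, p3), (B, p1).
M1 accepts in {A, F} and M2 accepts in {p0, p5}. In every reachable pair the two components are either both accepting — (A, p5) — or both non-accepting, so no string is accepted by exactly one of the machines: L(M1) \ L(M2) and L(M2) \ L(M1) are both empty.
Hence every string is accepted by M1 iff it is accepted by M2, and the two languages coincide.

Yes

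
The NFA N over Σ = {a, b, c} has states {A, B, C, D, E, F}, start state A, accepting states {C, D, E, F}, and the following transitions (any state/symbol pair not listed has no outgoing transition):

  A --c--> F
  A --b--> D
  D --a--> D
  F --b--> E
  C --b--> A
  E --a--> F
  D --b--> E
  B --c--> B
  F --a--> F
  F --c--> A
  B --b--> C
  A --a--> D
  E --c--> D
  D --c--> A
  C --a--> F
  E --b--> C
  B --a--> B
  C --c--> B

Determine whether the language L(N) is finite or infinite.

State A is reachable from the start and can reach an accepting state, and it lies on the cycle A → D → A.
Traversing that cycle any number of times yields accepted strings of unbounded length, so the language is infinite.

infinite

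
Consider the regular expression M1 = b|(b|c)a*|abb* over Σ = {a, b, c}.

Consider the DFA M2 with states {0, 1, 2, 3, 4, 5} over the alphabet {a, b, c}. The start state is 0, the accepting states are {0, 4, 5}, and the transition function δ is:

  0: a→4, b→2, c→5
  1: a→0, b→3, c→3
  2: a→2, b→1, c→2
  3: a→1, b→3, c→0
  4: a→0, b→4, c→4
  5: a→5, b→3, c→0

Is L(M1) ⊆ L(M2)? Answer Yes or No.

The string b is in L(M1) but not in L(M2).
So L(M1) ⊄ L(M2).

No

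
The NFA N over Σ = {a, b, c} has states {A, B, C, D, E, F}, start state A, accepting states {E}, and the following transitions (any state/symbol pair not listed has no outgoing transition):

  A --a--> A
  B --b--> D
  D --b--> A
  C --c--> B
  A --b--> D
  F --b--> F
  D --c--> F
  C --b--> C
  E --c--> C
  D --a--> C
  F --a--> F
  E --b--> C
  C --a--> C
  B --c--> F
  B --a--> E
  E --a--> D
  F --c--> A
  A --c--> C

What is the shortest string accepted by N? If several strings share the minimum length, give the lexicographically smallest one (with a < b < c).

cca

A breadth-first search from A reaches an accepting state first via the path A → C → B → E on input cca.
No string of length < 3 is accepted (BFS exhausts all shorter strings without reaching an accepting state), and cca is the lexicographically least accepting string of length 3.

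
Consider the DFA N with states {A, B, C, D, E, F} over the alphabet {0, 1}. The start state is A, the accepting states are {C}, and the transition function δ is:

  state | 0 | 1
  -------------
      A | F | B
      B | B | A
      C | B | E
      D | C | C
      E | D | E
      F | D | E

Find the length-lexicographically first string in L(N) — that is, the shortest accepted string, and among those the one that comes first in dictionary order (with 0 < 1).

A breadth-first search from A reaches an accepting state first via the path A → F → D → C on input 000.
No string of length < 3 is accepted (BFS exhausts all shorter strings without reaching an accepting state), and 000 is the lexicographically least accepting string of length 3.

000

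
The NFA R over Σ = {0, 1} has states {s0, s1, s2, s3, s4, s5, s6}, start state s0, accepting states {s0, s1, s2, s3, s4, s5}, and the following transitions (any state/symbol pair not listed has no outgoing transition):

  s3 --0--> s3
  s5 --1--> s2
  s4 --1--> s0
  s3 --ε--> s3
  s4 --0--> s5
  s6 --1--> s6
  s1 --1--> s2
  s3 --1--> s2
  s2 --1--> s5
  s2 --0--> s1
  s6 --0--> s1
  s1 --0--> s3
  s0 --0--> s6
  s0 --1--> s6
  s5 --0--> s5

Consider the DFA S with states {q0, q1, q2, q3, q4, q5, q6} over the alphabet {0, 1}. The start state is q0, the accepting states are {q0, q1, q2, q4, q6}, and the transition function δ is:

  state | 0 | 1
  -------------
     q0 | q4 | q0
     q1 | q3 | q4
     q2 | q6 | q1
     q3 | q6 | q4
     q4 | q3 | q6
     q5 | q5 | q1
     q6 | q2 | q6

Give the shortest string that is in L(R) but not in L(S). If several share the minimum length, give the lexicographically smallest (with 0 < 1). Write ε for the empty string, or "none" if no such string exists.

The string 00 is accepted by R but not by S.
No shorter string lies in the difference, and 00 is the lexicographically first length-2 string in L(R) \ L(S).

00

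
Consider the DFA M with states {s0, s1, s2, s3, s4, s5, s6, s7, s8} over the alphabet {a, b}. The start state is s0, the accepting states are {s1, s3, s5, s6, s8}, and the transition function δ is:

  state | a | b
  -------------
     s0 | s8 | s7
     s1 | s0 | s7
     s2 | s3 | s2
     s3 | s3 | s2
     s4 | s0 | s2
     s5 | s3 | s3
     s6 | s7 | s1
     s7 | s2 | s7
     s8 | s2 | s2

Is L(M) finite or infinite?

infinite

State s2 is reachable from the start and can reach an accepting state, and it lies on the cycle s2 → s2.
Traversing that cycle any number of times yields accepted strings of unbounded length, so the language is infinite.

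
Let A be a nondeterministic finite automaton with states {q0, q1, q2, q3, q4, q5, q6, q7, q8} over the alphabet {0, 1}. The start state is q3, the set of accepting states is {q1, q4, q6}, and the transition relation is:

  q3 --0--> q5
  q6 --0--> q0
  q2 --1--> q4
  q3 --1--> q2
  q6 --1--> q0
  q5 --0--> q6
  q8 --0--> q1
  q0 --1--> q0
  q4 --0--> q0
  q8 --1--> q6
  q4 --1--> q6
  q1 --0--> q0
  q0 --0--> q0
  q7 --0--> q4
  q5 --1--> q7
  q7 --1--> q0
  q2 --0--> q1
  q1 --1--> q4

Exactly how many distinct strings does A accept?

8

The useful subgraph on states {q1, q2, q3, q4, q5, q6, q7} is acyclic, so L(A) is finite; the longest accepting path visits 5 useful states, giving maximum string length 4.
Counting accepting paths from q3 by length: 3 of length 2, 3 of length 3, 2 of length 4. Total 8.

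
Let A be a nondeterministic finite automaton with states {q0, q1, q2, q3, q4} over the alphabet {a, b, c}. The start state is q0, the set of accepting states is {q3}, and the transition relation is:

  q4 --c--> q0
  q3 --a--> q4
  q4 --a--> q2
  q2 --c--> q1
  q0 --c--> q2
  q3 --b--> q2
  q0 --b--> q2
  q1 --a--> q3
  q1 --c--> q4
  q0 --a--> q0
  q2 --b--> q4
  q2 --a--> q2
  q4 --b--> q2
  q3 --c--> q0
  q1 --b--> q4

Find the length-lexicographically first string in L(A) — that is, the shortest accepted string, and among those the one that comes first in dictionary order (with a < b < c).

A breadth-first search from q0 reaches an accepting state first via the path q0 → q2 → q1 → q3 on input bca.
No string of length < 3 is accepted (BFS exhausts all shorter strings without reaching an accepting state), and bca is the lexicographically least accepting string of length 3.

bca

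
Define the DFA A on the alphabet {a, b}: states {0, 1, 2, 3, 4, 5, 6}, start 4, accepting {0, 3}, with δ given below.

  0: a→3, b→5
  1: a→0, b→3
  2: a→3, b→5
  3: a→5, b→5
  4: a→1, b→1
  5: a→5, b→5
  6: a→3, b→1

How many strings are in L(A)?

6

The useful subgraph on states {0, 1, 3, 4} is acyclic, so L(A) is finite; the longest accepting path visits 4 useful states, giving maximum string length 3.
Counting accepting paths from 4 by length: 4 of length 2, 2 of length 3. Total 6.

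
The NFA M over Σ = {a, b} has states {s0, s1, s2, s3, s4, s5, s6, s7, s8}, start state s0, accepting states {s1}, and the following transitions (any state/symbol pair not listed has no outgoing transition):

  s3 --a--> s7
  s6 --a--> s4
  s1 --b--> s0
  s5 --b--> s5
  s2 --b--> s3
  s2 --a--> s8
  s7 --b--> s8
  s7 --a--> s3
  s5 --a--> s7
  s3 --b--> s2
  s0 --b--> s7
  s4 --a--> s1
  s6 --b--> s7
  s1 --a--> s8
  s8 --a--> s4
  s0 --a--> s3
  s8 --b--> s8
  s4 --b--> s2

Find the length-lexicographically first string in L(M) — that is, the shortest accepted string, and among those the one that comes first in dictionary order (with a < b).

A breadth-first search from s0 reaches an accepting state first via the path s0 → s7 → s8 → s4 → s1 on input bbaa.
No string of length < 4 is accepted (BFS exhausts all shorter strings without reaching an accepting state), and bbaa is the lexicographically least accepting string of length 4.

bbaa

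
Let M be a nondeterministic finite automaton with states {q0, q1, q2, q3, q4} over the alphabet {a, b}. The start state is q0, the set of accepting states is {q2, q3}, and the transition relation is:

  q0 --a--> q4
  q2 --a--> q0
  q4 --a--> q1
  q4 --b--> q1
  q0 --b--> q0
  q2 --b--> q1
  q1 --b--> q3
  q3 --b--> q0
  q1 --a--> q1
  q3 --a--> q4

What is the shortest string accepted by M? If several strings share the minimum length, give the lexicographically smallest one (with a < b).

aab

A breadth-first search from q0 reaches an accepting state first via the path q0 → q4 → q1 → q3 on input aab.
No string of length < 3 is accepted (BFS exhausts all shorter strings without reaching an accepting state), and aab is the lexicographically least accepting string of length 3.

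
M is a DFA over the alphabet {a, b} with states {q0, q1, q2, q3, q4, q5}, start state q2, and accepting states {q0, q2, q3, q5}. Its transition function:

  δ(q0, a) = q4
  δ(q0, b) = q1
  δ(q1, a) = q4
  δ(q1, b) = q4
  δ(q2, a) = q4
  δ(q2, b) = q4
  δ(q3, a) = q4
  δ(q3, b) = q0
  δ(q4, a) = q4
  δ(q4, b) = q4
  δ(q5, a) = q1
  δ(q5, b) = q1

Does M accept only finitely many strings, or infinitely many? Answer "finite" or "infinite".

finite

The useful states (reachable from q2 and able to reach an accepting state) are {q2}.
Restricted to these states the transition graph has no cycle, so every accepting path has bounded length and L is finite.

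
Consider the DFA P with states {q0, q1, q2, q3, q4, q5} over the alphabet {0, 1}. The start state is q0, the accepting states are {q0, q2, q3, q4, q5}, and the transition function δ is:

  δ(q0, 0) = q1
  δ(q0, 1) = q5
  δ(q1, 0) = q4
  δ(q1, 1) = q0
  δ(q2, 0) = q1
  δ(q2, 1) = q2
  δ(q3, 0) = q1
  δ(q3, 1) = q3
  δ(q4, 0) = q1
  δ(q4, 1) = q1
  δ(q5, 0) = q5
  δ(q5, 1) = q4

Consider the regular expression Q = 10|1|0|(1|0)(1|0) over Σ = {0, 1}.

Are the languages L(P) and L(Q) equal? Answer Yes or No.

The empty string ε is accepted by P but rejected by Q.
So L(P) ≠ L(Q).

No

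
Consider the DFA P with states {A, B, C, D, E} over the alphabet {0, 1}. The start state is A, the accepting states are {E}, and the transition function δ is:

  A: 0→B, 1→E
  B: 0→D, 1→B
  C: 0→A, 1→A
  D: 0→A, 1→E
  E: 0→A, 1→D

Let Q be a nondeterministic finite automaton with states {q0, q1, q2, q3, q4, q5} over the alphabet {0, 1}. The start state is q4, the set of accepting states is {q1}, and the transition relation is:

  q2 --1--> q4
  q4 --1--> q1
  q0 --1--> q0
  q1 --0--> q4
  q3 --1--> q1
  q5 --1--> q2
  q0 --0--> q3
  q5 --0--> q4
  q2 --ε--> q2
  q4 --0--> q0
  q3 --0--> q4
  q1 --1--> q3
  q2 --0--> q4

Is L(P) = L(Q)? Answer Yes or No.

Exploring the product automaton P × Q from the start pair (A, q4), following both machines on each input symbol, reaches 4 state pairs: (A, q4), (B, q0), (E, q1), (D, q3).
P accepts in {E} and Q accepts in {q1}. In every reachable pair the two components are either both accepting — (E, q1) — or both non-accepting, so no string is accepted by exactly one of the machines: L(P) \ L(Q) and L(Q) \ L(P) are both empty.
Hence every string is accepted by P iff it is accepted by Q, and the two languages coincide.

Yes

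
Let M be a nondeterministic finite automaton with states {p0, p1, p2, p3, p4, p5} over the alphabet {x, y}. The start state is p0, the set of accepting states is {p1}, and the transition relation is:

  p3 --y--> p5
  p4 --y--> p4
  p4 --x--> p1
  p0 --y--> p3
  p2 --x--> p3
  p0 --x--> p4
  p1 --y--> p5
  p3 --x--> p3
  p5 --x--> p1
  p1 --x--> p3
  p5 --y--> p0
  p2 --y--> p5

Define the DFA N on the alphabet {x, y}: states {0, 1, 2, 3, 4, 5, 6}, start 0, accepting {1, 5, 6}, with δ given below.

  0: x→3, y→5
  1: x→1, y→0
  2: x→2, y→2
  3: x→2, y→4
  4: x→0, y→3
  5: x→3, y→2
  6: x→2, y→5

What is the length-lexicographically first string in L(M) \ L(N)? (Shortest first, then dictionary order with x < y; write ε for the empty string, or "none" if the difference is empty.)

The string xx is accepted by M but not by N.
No shorter string lies in the difference, and xx is the lexicographically first length-2 string in L(M) \ L(N).

xx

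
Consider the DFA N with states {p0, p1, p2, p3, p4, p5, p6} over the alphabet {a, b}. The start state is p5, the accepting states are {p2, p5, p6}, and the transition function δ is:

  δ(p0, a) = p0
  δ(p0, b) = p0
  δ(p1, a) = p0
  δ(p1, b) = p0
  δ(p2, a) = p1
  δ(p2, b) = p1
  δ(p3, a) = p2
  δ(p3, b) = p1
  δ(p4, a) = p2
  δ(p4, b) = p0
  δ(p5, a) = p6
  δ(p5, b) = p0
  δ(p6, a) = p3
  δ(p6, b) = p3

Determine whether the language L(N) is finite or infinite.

The useful states (reachable from p5 and able to reach an accepting state) are {p2, p3, p5, p6}.
Restricted to these states the transition graph has no cycle, so every accepting path has bounded length and L is finite.

finite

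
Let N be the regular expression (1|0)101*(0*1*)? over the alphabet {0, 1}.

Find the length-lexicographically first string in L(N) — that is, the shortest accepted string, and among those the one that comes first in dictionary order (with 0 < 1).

By inspection of the expression, no string of length less than 3 matches, and 010 is the lexicographically first match of length 3.

010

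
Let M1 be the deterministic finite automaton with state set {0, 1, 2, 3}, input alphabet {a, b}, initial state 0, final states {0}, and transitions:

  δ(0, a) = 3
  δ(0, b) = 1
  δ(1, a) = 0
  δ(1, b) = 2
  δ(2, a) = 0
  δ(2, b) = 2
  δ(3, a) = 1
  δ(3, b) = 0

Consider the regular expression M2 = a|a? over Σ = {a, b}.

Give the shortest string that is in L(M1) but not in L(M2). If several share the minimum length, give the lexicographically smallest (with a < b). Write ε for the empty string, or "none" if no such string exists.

The string ab is accepted by M1 but not by M2.
No shorter string lies in the difference, and ab is the lexicographically first length-2 string in L(M1) \ L(M2).

ab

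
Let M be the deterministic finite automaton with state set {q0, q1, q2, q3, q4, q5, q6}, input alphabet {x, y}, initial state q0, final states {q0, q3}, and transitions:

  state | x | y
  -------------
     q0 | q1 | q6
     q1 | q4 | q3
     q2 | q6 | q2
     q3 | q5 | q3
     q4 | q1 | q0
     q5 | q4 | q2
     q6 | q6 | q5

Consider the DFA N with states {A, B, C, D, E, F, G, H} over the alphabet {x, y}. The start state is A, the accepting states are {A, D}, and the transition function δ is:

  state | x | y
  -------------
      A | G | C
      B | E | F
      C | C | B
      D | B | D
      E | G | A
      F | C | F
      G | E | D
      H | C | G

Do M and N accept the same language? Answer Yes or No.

Exploring the product automaton M × N from the start pair (q0, A), following both machines on each input symbol, reaches 7 state pairs: (q0, A), (q1, G), (q6, C), (q4, E), (q3, D), (q5, B), (q2, F).
M accepts in {q0, q3} and N accepts in {A, D}. In every reachable pair the two components are either both accepting — (q0, A), (q3, D) — or both non-accepting, so no string is accepted by exactly one of the machines: L(M) \ L(N) and L(N) \ L(M) are both empty.
Hence every string is accepted by M iff it is accepted by N, and the two languages coincide.

Yes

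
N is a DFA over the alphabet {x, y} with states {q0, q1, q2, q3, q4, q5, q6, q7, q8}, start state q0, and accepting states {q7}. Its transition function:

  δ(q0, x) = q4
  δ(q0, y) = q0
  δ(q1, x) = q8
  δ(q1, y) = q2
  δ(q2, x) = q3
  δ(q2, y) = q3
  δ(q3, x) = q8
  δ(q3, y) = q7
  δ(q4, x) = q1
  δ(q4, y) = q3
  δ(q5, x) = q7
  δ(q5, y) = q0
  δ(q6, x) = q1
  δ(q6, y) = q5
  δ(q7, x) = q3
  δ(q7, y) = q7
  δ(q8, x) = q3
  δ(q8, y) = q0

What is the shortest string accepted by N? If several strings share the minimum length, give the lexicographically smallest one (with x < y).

xyy

A breadth-first search from q0 reaches an accepting state first via the path q0 → q4 → q3 → q7 on input xyy.
No string of length < 3 is accepted (BFS exhausts all shorter strings without reaching an accepting state), and xyy is the lexicographically least accepting string of length 3.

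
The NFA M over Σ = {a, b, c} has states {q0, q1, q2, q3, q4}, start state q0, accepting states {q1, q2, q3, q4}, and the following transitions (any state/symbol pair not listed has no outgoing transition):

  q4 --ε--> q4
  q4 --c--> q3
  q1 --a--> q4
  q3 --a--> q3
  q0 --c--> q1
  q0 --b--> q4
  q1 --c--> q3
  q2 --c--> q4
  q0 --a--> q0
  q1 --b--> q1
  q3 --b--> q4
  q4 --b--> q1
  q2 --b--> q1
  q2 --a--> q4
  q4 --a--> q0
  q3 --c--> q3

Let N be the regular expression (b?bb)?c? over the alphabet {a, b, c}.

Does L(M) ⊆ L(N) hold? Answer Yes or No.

The string b is in L(M) but not in L(N).
So L(M) ⊄ L(N).

No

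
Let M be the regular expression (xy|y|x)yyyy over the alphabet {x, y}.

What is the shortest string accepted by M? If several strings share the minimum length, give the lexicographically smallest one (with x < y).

xyyyy

By inspection of the expression, no string of length less than 5 matches, and xyyyy is the lexicographically first match of length 5.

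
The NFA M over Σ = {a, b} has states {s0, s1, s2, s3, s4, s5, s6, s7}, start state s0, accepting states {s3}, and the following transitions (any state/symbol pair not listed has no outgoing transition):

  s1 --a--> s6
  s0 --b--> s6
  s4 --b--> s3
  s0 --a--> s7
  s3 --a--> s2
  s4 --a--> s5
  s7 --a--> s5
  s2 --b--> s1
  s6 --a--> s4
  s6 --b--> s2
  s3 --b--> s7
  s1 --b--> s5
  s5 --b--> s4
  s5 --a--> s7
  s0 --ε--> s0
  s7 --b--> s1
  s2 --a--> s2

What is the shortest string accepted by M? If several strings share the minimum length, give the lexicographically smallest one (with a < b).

A breadth-first search from s0 reaches an accepting state first via the path s0 → s6 → s4 → s3 on input bab.
No string of length < 3 is accepted (BFS exhausts all shorter strings without reaching an accepting state), and bab is the lexicographically least accepting string of length 3.

bab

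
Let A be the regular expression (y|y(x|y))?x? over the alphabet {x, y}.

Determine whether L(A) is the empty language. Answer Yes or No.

No

The empty string ε matches the expression, so it belongs to L(A).
Since L(A) contains at least one string, it is not empty.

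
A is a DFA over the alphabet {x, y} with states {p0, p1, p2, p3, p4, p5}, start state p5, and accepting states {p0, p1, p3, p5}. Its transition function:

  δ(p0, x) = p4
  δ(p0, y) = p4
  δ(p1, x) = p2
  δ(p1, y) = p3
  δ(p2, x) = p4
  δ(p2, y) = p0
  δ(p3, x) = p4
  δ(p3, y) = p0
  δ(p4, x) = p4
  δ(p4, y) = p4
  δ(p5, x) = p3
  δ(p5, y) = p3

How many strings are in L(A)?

The useful subgraph on states {p0, p3, p5} is acyclic, so L(A) is finite; the longest accepting path visits 3 useful states, giving maximum string length 2.
Counting accepting paths from p5 by length: 1 of length 0, 2 of length 1, 2 of length 2. Total 5.

5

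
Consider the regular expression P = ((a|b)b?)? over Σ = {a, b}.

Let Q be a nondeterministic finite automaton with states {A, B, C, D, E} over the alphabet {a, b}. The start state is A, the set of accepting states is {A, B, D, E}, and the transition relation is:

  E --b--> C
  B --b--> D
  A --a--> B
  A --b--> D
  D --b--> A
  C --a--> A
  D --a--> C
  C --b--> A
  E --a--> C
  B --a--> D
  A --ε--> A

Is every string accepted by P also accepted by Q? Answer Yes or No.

Converting the expression P to a DFA (subset construction, then merging equivalent states) gives the minimal DFA with states {p0, p1, p2, p3}, start state p0, accepting states {p0, p1, p3} and transitions p0: a→p1, b→p1; p1: a→p2, b→p3; p2: a→p2, b→p2; p3: a→p2, b→p2.
Exploring the product automaton P × Q from the start pair (p0, A), following both machines on each input symbol, reaches 9 state pairs: (p0, A), (p1, B), (p1, D), (p2, D), (p3, D), (p2, C), (p3, A), (p2, A), (p2, B).
P accepts in {p0, p1, p3} and Q accepts in {A, B, D, E}. The reachable pairs whose P-component is accepting are (p0, A), (p1, B), (p1, D), (p3, D), (p3, A); in each of them the Q-component is accepting too, so the product for L(P) \ L(Q) (P-component accepting, Q-component rejecting) has no reachable accepting pair and the difference is empty.
Hence every string in L(P) is also in L(Q).

Yes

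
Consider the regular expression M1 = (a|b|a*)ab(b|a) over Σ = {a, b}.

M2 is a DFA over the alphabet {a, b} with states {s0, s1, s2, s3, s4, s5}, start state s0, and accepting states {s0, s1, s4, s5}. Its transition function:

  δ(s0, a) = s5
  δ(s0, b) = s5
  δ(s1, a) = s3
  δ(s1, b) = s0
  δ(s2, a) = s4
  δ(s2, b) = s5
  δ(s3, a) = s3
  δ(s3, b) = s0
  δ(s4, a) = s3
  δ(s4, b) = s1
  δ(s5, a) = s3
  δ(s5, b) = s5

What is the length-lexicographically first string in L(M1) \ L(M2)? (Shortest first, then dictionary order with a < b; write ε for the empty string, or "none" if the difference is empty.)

aba

The string aba is accepted by M1 but not by M2.
No shorter string lies in the difference, and aba is the lexicographically first length-3 string in L(M1) \ L(M2).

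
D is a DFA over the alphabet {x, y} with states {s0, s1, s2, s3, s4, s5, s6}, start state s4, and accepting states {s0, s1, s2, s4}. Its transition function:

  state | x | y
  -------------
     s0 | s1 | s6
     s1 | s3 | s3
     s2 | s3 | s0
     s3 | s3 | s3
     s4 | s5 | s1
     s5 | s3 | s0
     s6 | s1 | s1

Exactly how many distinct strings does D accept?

The useful subgraph on states {s0, s1, s4, s5, s6} is acyclic, so L(D) is finite; the longest accepting path visits 5 useful states, giving maximum string length 4.
Counting accepting paths from s4 by length: 1 of length 0, 1 of length 1, 1 of length 2, 1 of length 3, 2 of length 4. Total 6.

6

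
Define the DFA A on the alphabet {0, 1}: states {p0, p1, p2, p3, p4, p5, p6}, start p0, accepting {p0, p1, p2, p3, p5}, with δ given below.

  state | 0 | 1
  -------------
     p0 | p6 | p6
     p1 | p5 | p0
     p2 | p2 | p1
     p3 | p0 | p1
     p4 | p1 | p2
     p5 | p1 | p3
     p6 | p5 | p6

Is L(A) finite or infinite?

infinite

State p0 is reachable from the start and can reach an accepting state, and it lies on the cycle p0 → p6 → p5 → p1 → p0.
Traversing that cycle any number of times yields accepted strings of unbounded length, so the language is infinite.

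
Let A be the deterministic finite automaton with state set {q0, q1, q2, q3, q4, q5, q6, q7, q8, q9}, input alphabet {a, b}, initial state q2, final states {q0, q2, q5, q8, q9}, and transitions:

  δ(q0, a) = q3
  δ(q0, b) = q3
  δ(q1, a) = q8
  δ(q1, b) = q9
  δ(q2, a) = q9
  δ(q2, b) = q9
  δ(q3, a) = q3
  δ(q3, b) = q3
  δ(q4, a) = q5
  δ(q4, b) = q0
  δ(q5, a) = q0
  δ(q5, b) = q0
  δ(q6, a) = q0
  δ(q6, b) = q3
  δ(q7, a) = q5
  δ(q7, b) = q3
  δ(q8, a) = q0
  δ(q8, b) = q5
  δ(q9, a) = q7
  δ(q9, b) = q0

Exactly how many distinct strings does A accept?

The useful subgraph on states {q0, q2, q5, q7, q9} is acyclic, so L(A) is finite; the longest accepting path visits 5 useful states, giving maximum string length 4.
Counting accepting paths from q2 by length: 1 of length 0, 2 of length 1, 2 of length 2, 2 of length 3, 4 of length 4. Total 11.

11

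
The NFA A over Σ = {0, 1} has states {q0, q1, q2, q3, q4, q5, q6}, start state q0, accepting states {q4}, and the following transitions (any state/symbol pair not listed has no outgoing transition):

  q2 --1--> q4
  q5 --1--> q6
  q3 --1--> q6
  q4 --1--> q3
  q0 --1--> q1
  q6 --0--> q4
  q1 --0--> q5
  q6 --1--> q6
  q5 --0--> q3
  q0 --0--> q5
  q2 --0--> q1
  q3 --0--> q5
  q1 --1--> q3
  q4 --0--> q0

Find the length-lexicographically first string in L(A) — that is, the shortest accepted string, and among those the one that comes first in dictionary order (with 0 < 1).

010

A breadth-first search from q0 reaches an accepting state first via the path q0 → q5 → q6 → q4 on input 010.
No string of length < 3 is accepted (BFS exhausts all shorter strings without reaching an accepting state), and 010 is the lexicographically least accepting string of length 3.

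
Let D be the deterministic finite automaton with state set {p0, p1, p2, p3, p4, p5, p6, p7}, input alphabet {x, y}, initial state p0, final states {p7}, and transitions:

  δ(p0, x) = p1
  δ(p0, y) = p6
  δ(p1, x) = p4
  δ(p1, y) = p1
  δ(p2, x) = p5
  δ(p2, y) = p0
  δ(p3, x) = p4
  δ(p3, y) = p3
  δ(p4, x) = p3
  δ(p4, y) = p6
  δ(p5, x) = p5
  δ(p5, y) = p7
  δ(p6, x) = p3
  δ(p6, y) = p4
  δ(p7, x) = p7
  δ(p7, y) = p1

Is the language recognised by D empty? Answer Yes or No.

Yes

The states reachable from the start state are {p0, p1, p3, p4, p6}.
None of the accepting states {p7} is reachable, so no string is accepted and L(D) = ∅.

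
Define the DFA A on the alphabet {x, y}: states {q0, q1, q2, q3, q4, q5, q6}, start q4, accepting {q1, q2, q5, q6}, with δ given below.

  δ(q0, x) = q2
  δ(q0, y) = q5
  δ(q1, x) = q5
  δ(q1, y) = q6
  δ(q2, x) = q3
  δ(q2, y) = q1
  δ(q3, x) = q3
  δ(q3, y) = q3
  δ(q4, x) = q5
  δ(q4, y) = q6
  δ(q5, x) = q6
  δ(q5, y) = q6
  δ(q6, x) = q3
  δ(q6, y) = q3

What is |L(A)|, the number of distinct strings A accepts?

The useful subgraph on states {q4, q5, q6} is acyclic, so L(A) is finite; the longest accepting path visits 3 useful states, giving maximum string length 2.
Counting accepting paths from q4 by length: 2 of length 1, 2 of length 2. Total 4.

4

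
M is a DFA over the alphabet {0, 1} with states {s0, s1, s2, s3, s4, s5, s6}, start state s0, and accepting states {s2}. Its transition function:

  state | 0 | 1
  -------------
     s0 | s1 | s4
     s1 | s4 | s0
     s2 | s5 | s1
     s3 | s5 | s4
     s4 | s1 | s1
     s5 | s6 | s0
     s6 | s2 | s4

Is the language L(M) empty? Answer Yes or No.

The states reachable from the start state are {s0, s1, s4}.
None of the accepting states {s2} is reachable, so no string is accepted and L(M) = ∅.

Yes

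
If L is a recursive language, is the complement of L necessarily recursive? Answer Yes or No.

Run the decider for L and flip its answer; since the decider halts on every input, this decides the complement.
So the recursive languages are closed under complement.

Yes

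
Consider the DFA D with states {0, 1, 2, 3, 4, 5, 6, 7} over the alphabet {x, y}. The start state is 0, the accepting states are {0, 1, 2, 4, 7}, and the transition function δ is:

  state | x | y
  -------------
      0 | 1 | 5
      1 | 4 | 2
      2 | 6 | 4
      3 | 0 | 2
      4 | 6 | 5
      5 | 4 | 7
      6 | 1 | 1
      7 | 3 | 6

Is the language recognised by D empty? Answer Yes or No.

The empty string ε is accepted: the run 0 ends in the accepting state 0.
Since at least one string is accepted, L(D) is not empty.

No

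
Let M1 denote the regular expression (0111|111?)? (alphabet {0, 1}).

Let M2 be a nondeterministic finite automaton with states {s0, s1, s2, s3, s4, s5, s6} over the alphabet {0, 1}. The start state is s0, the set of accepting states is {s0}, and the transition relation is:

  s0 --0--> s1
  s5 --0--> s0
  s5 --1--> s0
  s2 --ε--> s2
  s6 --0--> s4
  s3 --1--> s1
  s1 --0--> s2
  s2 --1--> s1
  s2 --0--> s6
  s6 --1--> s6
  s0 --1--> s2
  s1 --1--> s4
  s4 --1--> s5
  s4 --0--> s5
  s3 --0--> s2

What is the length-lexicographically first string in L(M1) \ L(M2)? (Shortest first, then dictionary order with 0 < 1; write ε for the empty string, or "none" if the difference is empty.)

The string 11 is accepted by M1 but not by M2.
No shorter string lies in the difference, and 11 is the lexicographically first length-2 string in L(M1) \ L(M2).

11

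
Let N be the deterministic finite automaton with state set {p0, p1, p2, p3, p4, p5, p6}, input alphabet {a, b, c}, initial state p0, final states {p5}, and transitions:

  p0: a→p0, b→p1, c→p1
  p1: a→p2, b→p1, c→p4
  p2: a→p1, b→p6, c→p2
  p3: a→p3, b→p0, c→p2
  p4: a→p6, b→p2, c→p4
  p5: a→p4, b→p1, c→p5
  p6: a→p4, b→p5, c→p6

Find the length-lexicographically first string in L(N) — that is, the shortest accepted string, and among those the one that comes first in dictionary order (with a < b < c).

babb

A breadth-first search from p0 reaches an accepting state first via the path p0 → p1 → p2 → p6 → p5 on input babb.
No string of length < 4 is accepted (BFS exhausts all shorter strings without reaching an accepting state), and babb is the lexicographically least accepting string of length 4.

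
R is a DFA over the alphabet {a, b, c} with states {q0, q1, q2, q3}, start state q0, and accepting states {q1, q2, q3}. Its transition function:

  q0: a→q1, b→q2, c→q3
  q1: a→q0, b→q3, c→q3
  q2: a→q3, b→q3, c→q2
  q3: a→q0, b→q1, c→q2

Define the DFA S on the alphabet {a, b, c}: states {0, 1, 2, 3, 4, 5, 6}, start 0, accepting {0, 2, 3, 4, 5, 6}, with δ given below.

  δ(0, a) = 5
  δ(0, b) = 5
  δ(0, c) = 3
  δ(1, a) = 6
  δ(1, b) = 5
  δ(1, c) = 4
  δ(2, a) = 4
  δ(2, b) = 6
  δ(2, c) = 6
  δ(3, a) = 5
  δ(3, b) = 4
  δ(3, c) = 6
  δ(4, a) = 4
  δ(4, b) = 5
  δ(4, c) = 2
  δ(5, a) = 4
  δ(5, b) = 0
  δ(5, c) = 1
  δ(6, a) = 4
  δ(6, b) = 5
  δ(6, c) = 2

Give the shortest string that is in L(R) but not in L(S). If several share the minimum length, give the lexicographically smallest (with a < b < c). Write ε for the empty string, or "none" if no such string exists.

ac

The string ac is accepted by R but not by S.
No shorter string lies in the difference, and ac is the lexicographically first length-2 string in L(R) \ L(S).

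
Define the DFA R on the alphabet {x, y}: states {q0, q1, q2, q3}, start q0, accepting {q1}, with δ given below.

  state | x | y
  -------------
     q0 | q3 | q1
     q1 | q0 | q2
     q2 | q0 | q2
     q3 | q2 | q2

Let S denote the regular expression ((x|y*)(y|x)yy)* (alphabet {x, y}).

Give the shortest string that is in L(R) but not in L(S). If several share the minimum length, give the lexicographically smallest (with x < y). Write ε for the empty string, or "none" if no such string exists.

The string y is accepted by R but not by S.
No shorter string lies in the difference, and y is the lexicographically first length-1 string in L(R) \ L(S).

y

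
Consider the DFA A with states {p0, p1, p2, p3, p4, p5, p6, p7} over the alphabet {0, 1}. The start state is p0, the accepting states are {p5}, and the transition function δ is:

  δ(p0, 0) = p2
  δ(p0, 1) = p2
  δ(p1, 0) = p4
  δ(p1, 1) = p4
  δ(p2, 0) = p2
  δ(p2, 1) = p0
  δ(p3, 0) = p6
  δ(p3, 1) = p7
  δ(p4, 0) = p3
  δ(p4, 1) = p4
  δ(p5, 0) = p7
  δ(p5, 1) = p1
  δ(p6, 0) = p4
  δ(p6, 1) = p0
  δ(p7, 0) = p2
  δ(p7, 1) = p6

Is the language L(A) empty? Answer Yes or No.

The states reachable from the start state are {p0, p2}.
None of the accepting states {p5} is reachable, so no string is accepted and L(A) = ∅.

Yes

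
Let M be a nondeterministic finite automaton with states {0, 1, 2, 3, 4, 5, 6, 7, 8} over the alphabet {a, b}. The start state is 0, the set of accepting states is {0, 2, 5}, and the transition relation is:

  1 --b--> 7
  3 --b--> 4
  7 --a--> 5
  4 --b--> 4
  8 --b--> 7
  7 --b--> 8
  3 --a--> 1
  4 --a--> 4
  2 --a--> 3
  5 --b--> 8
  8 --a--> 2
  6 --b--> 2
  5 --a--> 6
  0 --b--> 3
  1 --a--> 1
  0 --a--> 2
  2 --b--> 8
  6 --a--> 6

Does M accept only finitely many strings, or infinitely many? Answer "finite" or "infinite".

infinite

State 2 is reachable from the start and can reach an accepting state, and it lies on the cycle 2 → 8 → 2.
Traversing that cycle any number of times yields accepted strings of unbounded length, so the language is infinite.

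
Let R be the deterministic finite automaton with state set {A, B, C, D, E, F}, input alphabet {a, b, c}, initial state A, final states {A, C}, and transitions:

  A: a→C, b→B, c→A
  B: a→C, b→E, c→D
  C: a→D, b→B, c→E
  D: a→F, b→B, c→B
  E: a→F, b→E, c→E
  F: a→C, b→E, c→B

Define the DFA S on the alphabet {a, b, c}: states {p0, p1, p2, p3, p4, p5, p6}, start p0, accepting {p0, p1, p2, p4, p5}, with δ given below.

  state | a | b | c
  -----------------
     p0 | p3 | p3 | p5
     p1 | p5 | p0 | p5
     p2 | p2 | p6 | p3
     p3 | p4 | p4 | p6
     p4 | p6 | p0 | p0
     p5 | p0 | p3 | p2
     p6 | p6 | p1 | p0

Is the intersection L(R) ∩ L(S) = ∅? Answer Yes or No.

No

The empty string ε is accepted by both R and S.
Hence L(R) ∩ L(S) ≠ ∅.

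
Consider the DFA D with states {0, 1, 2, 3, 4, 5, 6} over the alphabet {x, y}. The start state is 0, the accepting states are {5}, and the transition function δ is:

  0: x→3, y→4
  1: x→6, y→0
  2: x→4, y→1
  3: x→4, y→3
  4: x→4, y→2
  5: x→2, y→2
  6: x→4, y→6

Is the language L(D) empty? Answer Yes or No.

Yes

The states reachable from the start state are {0, 1, 2, 3, 4, 6}.
None of the accepting states {5} is reachable, so no string is accepted and L(D) = ∅.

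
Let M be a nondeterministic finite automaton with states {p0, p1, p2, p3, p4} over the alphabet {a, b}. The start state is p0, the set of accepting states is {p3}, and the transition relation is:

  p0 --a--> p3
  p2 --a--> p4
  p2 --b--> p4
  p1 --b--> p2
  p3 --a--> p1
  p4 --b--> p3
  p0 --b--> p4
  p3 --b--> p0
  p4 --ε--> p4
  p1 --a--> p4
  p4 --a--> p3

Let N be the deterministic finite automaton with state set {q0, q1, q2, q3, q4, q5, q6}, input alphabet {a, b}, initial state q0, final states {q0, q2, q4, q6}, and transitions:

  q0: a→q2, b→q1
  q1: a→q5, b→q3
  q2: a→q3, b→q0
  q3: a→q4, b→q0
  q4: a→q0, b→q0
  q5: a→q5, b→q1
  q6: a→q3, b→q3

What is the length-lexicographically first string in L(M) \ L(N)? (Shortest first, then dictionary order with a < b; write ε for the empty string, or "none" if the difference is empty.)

ba

The string ba is accepted by M but not by N.
No shorter string lies in the difference, and ba is the lexicographically first length-2 string in L(M) \ L(N).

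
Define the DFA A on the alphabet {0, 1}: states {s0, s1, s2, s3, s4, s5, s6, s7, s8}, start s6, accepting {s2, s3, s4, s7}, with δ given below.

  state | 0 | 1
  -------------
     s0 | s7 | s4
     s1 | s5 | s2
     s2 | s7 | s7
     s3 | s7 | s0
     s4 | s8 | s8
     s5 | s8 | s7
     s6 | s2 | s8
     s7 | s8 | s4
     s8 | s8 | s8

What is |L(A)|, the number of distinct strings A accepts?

5

The useful subgraph on states {s2, s4, s6, s7} is acyclic, so L(A) is finite; the longest accepting path visits 4 useful states, giving maximum string length 3.
Counting accepting paths from s6 by length: 1 of length 1, 2 of length 2, 2 of length 3. Total 5.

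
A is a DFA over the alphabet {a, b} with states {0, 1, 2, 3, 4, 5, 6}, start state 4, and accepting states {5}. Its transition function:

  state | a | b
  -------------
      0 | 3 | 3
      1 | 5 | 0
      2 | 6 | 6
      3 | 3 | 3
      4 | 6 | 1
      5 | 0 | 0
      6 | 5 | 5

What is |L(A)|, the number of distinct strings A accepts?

The useful subgraph on states {1, 4, 5, 6} is acyclic, so L(A) is finite; the longest accepting path visits 3 useful states, giving maximum string length 2.
Counting accepting paths from 4 by length: 3 of length 2. Total 3.

3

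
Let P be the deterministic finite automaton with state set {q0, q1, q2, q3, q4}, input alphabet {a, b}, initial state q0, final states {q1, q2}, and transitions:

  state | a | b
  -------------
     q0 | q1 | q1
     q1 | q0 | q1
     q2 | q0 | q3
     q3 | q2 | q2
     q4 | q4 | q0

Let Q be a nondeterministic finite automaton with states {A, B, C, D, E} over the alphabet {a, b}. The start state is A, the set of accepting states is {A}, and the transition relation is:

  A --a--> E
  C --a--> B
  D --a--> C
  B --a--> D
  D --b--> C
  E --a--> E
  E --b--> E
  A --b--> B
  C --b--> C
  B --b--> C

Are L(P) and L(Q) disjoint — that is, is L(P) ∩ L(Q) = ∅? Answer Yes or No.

Yes

Exploring the product automaton P × Q from the start pair (q0, A), following both machines on each input symbol, reaches 9 state pairs: (q0, A), (q1, E), (q1, B), (q0, E), (q0, D), (q1, C), (q0, B), (q1, D), (q0, C).
P accepts in {q1, q2} and Q accepts in {A}; no reachable pair has both components accepting, so no string drives both machines to acceptance simultaneously and L(P) ∩ L(Q) = ∅.
So no string is accepted by both, and the intersection is empty.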